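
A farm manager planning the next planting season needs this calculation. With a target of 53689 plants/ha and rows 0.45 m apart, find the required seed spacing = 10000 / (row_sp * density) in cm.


spacing = 10000 / (row_sp * density)
        = 10000 / (0.45 * 53689)
        = 10000 / 24160.05
        = 0.41391 m = 41.39 cm


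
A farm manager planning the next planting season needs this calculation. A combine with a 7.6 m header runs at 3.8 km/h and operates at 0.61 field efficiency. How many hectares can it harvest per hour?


C = w * v * eta_f / 10
  = 7.6 * 3.8 * 0.61 / 10
  = 17.62 / 10
  = 1.76 ha/h


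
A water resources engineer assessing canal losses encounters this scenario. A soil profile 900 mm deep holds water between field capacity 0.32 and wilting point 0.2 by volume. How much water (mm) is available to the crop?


AW = (FC - WP) * D
   = (0.32 - 0.2) * 900
   = 0.12 * 900
   = 108 mm


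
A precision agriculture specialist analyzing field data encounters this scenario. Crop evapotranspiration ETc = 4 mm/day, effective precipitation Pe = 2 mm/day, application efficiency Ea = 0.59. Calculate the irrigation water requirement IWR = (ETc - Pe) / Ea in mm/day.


IWR = (ETc - Pe) / Ea
    = (4 - 2) / 0.59
    = 2 / 0.59
    = 3.39 mm/day


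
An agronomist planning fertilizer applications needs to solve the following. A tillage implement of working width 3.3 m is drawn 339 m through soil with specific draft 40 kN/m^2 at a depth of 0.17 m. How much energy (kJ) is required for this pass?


E = k * d * w * L
  = 40 * 0.17 * 3.3 * 339
  = 7607.16 kJ


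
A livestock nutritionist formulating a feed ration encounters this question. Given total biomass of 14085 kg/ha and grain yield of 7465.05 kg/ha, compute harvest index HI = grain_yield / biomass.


HI = grain_yield / biomass
   = 7465.05 / 14085
   = 0.53


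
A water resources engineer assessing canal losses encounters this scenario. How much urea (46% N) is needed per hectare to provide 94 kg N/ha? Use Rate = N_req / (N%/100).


Rate = N_required / (N_content / 100)
     = 94 / (46 / 100)
     = 94 / 0.46
     = 204.35 kg/ha


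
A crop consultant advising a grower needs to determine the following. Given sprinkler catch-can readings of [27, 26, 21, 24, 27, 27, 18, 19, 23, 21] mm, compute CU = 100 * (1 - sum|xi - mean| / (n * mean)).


xbar = 233 / 10 = 23.300
sum|xi - xbar| = 29
CU = 100 * (1 - 29 / (10 * 23.300))
   = 100 * (1 - 0.1245)
   = 87.55%


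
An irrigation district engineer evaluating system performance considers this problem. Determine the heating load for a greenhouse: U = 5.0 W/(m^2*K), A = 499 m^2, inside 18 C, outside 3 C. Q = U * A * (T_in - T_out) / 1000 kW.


dT = 18 - (3) = 15 K
Q = U * A * dT
  = 5.0 * 499 * 15
  = 37425 W = 37.43 kW


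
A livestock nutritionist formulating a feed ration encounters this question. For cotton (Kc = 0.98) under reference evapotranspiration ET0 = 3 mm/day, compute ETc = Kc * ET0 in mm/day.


ETc = Kc * ET0
    = 0.98 * 3
    = 2.94 mm/day


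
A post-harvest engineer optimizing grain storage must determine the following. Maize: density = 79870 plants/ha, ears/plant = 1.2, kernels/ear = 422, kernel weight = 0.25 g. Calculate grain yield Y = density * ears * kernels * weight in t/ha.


Y = density * ears * kernels * kw
  = 79870 * 1.2 * 422 * 0.25 g/ha
  = 10111542 g/ha
  = 10111.54 kg/ha = 10.11 t/ha


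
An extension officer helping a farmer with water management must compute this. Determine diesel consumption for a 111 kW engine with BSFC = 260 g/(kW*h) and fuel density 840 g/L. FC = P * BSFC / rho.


FC = P * BSFC / rho_fuel
   = 111 * 260 / 840
   = 28860 / 840
   = 34.36 L/h


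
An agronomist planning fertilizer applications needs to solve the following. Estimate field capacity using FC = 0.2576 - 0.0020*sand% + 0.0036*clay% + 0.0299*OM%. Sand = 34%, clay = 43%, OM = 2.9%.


FC = 0.2576 - 0.0020*34 + 0.0036*43 + 0.0299*2.9
   = 0.2576 - 0.0680 + 0.1548 + 0.0867
   = 0.4311


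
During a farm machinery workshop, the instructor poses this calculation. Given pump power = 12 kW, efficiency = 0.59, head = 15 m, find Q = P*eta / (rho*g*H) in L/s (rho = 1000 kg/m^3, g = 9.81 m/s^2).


Q = (P * 1000 * eta) / (rho * g * H)
  = (12 * 1000 * 0.59) / (1000 * 9.81 * 15)
  = 7080 / 147150
  = 0.04811 m^3/s = 48.11 L/s


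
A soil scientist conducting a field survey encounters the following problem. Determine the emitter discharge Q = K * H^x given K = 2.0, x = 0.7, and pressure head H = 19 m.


Q = K * H^x
  = 2.0 * 19^0.7
  = 2.0 * 7.8547
  = 15.71 L/h


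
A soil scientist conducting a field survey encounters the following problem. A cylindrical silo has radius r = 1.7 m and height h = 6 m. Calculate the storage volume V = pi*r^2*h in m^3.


V = pi * r^2 * h
  = pi * 1.7^2 * 6
  = pi * 2.89 * 6
  = 54.48 m^3


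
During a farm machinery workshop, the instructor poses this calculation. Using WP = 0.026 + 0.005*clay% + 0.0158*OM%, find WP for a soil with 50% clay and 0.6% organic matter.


WP = 0.026 + 0.005*50 + 0.0158*0.6
   = 0.026 + 0.2500 + 0.0095
   = 0.2855


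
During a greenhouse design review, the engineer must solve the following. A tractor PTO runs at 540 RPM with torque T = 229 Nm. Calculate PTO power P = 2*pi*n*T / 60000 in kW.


P = 2*pi*n*T / 60000
  = 2*pi * 540 * 229 / 60000
  = 776978.70 / 60000
  = 12.95 kW


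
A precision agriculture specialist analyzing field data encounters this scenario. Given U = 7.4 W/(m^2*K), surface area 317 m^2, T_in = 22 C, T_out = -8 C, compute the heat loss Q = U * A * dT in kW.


dT = 22 - (-8) = 30 K
Q = U * A * dT
  = 7.4 * 317 * 30
  = 70374 W = 70.37 kW


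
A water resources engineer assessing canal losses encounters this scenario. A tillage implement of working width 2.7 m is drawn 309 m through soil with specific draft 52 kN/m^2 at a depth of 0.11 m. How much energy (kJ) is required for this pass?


E = k * d * w * L
  = 52 * 0.11 * 2.7 * 309
  = 4772.20 kJ


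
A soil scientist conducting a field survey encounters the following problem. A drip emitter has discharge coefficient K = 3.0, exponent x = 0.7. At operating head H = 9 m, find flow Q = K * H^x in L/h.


Q = K * H^x
  = 3.0 * 9^0.7
  = 3.0 * 4.6555
  = 13.97 L/h


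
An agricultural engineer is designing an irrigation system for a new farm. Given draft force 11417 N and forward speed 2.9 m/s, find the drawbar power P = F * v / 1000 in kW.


P = F * v / 1000
  = 11417 * 2.9 / 1000
  = 33109.30 / 1000
  = 33.11 kW


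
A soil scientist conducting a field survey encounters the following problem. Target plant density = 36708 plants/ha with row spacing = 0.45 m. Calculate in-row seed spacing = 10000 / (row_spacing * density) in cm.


spacing = 10000 / (row_sp * density)
        = 10000 / (0.45 * 36708)
        = 10000 / 16518.60
        = 0.60538 m = 60.54 cm


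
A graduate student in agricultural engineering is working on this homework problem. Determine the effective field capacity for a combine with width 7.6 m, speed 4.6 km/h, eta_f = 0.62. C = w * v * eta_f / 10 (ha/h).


C = w * v * eta_f / 10
  = 7.6 * 4.6 * 0.62 / 10
  = 21.68 / 10
  = 2.17 ha/h


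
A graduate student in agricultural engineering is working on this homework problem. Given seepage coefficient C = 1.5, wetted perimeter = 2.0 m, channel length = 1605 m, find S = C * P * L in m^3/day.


S = C * P * L
  = 1.5 * 2.0 * 1605
  = 4815 m^3/day


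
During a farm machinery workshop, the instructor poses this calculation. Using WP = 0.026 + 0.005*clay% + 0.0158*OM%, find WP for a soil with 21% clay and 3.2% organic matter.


WP = 0.026 + 0.005*21 + 0.0158*3.2
   = 0.026 + 0.1050 + 0.0506
   = 0.1816


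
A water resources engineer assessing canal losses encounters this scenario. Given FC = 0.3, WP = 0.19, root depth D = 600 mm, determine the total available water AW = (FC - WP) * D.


AW = (FC - WP) * D
   = (0.3 - 0.19) * 600
   = 0.11 * 600
   = 66 mm


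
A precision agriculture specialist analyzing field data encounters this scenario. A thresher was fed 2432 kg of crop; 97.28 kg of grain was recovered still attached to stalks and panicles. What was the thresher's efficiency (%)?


eta = (total - unthreshed) / total * 100
    = (2432 - 97.28) / 2432 * 100
    = 2334.72 / 2432 * 100
    = 96%


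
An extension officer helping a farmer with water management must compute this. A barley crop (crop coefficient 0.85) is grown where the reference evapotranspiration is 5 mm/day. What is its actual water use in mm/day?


ETc = Kc * ET0
    = 0.85 * 5
    = 4.25 mm/day


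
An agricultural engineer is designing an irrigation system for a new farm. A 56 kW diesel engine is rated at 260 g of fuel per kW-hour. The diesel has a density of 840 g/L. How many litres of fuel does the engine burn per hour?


FC = P * BSFC / rho_fuel
   = 56 * 260 / 840
   = 14560 / 840
   = 17.33 L/h


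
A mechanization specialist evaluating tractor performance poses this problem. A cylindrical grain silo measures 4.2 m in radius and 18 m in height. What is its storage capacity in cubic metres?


V = pi * r^2 * h
  = pi * 4.2^2 * 18
  = pi * 17.64 * 18
  = 997.52 m^3


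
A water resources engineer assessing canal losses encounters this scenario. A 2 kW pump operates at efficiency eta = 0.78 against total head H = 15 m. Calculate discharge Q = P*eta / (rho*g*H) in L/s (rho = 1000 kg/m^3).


Q = (P * 1000 * eta) / (rho * g * H)
  = (2 * 1000 * 0.78) / (1000 * 9.81 * 15)
  = 1560 / 147150
  = 0.01060 m^3/s = 10.60 L/s


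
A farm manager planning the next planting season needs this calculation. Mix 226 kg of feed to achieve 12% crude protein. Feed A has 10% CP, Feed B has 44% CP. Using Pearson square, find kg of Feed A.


parts_A = CP_b - target = 44 - 12 = 32
parts_B = target - CP_a = 12 - 10 = 2
total_parts = 32 + 2 = 34
Feed A = 226 * 32 / 34 = 212.71 kg
Feed B = 226 * 2 / 34 = 13.29 kg

212.71 kg


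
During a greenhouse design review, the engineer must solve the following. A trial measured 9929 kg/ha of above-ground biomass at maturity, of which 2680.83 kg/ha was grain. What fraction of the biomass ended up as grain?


HI = grain_yield / biomass
   = 2680.83 / 9929
   = 0.27


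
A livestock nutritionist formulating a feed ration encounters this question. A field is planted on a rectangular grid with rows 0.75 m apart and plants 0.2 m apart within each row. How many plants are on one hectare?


D = 10000 / (row_sp * plant_sp)
  = 10000 / (0.75 * 0.2)
  = 10000 / 0.1500
  = 66666.67 plants/ha


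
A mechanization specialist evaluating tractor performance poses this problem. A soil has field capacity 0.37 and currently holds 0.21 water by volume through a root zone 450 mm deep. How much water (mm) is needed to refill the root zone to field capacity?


SMD = (FC - theta) * D
    = (0.37 - 0.21) * 450
    = 0.160 * 450
    = 72 mm


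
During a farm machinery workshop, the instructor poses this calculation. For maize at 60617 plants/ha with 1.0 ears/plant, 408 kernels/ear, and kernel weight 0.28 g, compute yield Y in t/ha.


Y = density * ears * kernels * kw
  = 60617 * 1.0 * 408 * 0.28 g/ha
  = 6924886.08 g/ha
  = 6924.89 kg/ha = 6.92 t/ha


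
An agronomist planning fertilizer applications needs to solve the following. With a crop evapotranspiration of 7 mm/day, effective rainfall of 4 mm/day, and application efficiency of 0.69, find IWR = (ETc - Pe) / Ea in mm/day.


IWR = (ETc - Pe) / Ea
    = (7 - 4) / 0.69
    = 3 / 0.69
    = 4.35 mm/day


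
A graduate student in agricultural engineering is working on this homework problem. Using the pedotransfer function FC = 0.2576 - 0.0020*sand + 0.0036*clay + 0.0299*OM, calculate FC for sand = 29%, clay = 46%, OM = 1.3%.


FC = 0.2576 - 0.0020*29 + 0.0036*46 + 0.0299*1.3
   = 0.2576 - 0.0580 + 0.1656 + 0.0389
   = 0.4041


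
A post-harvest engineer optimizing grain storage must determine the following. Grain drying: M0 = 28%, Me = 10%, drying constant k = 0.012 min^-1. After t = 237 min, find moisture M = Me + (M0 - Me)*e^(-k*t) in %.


M = Me + (M0 - Me) * e^(-k*t)
  = 10 + (28 - 10) * e^(-0.012*237)
  = 10 + 18 * e^(-2.844)
  = 10 + 18 * 0.05819
  = 10 + 1.0475
  = 11.05%


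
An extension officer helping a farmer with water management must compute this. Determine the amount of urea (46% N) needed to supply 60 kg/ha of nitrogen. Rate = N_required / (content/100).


Rate = N_required / (N_content / 100)
     = 60 / (46 / 100)
     = 60 / 0.46
     = 130.43 kg/ha


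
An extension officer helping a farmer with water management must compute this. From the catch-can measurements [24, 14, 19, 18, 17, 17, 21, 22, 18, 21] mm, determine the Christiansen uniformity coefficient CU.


xbar = 191 / 10 = 19.100
sum|xi - xbar| = 23.200
CU = 100 * (1 - 23.200 / (10 * 19.100))
   = 100 * (1 - 0.1215)
   = 87.85%


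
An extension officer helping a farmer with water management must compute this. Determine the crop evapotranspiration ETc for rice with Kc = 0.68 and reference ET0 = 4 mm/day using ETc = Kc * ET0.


ETc = Kc * ET0
    = 0.68 * 4
    = 2.72 mm/day


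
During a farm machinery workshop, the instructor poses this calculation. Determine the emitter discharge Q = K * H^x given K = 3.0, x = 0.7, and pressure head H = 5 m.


Q = K * H^x
  = 3.0 * 5^0.7
  = 3.0 * 3.0852
  = 9.26 L/h


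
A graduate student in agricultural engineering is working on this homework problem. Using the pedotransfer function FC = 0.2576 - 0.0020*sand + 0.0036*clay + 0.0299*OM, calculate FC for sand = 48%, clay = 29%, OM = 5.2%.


FC = 0.2576 - 0.0020*48 + 0.0036*29 + 0.0299*5.2
   = 0.2576 - 0.0960 + 0.1044 + 0.1555
   = 0.4215


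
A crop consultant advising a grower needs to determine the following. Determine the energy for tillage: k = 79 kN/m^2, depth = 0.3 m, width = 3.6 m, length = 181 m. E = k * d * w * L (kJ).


E = k * d * w * L
  = 79 * 0.3 * 3.6 * 181
  = 15442.92 kJ


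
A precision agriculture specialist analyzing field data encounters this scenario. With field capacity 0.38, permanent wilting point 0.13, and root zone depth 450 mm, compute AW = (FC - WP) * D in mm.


AW = (FC - WP) * D
   = (0.38 - 0.13) * 450
   = 0.25 * 450
   = 112.50 mm


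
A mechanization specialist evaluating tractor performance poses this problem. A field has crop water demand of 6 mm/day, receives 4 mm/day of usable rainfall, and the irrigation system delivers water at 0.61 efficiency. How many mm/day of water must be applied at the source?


IWR = (ETc - Pe) / Ea
    = (6 - 4) / 0.61
    = 2 / 0.61
    = 3.28 mm/day


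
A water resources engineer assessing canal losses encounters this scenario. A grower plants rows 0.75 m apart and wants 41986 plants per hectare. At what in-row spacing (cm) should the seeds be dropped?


spacing = 10000 / (row_sp * density)
        = 10000 / (0.75 * 41986)
        = 10000 / 31489.50
        = 0.31757 m = 31.76 cm


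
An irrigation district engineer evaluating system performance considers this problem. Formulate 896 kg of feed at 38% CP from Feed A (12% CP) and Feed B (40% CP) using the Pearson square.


parts_A = CP_b - target = 40 - 38 = 2
parts_B = target - CP_a = 38 - 12 = 26
total_parts = 2 + 26 = 28
Feed A = 896 * 2 / 28 = 64 kg
Feed B = 896 * 26 / 28 = 832 kg

64 kg


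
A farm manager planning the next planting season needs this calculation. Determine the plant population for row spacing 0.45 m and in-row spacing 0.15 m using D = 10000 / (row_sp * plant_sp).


D = 10000 / (row_sp * plant_sp)
  = 10000 / (0.45 * 0.15)
  = 10000 / 0.0675
  = 148148.15 plants/ha


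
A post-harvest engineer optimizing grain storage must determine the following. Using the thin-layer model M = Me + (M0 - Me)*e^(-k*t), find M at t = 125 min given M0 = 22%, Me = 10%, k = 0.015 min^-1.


M = Me + (M0 - Me) * e^(-k*t)
  = 10 + (22 - 10) * e^(-0.015*125)
  = 10 + 12 * e^(-1.875)
  = 10 + 12 * 0.15335
  = 10 + 1.8403
  = 11.84%


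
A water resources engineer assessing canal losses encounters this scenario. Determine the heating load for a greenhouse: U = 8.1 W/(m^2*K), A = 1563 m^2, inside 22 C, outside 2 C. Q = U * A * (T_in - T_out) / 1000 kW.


dT = 22 - (2) = 20 K
Q = U * A * dT
  = 8.1 * 1563 * 20
  = 253206 W = 253.21 kW


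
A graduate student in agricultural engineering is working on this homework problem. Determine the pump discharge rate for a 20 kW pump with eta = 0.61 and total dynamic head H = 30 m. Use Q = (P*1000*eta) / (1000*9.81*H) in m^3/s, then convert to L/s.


Q = (P * 1000 * eta) / (rho * g * H)
  = (20 * 1000 * 0.61) / (1000 * 9.81 * 30)
  = 12200 / 294300
  = 0.04145 m^3/s = 41.45 L/s


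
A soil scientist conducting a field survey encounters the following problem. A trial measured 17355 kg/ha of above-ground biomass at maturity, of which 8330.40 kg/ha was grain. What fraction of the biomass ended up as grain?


HI = grain_yield / biomass
   = 8330.40 / 17355
   = 0.48


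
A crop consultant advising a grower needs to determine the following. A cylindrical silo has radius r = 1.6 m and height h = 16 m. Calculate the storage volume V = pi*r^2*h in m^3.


V = pi * r^2 * h
  = pi * 1.6^2 * 16
  = pi * 2.56 * 16
  = 128.68 m^3


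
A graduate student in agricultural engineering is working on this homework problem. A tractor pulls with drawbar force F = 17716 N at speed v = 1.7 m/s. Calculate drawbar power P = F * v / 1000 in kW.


P = F * v / 1000
  = 17716 * 1.7 / 1000
  = 30117.20 / 1000
  = 30.12 kW


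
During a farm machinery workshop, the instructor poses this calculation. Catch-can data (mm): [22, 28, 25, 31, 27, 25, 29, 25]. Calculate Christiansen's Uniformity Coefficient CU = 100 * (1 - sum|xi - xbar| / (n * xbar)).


xbar = 212 / 8 = 26.500
sum|xi - xbar| = 18
CU = 100 * (1 - 18 / (8 * 26.500))
   = 100 * (1 - 0.0849)
   = 91.51%


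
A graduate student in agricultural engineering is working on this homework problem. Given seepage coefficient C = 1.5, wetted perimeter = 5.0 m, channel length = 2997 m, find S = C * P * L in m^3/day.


S = C * P * L
  = 1.5 * 5.0 * 2997
  = 22477.50 m^3/day


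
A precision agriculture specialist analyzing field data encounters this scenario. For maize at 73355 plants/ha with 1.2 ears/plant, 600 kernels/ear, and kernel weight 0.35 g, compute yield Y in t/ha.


Y = density * ears * kernels * kw
  = 73355 * 1.2 * 600 * 0.35 g/ha
  = 18485460 g/ha
  = 18485.46 kg/ha = 18.49 t/ha


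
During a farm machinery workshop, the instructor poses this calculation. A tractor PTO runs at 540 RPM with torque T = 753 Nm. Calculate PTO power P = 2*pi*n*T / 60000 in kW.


P = 2*pi*n*T / 60000
  = 2*pi * 540 * 753 / 60000
  = 2554868.81 / 60000
  = 42.58 kW


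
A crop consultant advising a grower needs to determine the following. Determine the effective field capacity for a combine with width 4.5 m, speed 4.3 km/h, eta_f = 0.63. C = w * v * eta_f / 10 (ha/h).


C = w * v * eta_f / 10
  = 4.5 * 4.3 * 0.63 / 10
  = 12.19 / 10
  = 1.22 ha/h


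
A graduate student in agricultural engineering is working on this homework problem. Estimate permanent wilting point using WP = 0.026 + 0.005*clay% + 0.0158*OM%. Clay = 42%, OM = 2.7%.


WP = 0.026 + 0.005*42 + 0.0158*2.7
   = 0.026 + 0.2100 + 0.0427
   = 0.2787


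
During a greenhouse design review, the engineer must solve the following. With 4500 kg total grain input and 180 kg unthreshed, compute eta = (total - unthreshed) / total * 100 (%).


eta = (total - unthreshed) / total * 100
    = (4500 - 180) / 4500 * 100
    = 4320 / 4500 * 100
    = 96%


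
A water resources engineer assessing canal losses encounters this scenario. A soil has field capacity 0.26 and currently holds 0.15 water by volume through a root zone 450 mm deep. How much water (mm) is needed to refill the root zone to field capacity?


SMD = (FC - theta) * D
    = (0.26 - 0.15) * 450
    = 0.110 * 450
    = 49.50 mm


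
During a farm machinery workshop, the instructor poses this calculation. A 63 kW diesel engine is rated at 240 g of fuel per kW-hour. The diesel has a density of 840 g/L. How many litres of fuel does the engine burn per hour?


FC = P * BSFC / rho_fuel
   = 63 * 240 / 840
   = 15120 / 840
   = 18 L/h


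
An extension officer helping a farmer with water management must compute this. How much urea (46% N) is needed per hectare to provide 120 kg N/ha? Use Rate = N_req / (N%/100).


Rate = N_required / (N_content / 100)
     = 120 / (46 / 100)
     = 120 / 0.46
     = 260.87 kg/ha


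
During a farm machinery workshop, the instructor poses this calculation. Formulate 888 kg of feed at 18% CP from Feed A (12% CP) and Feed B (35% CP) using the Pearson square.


parts_A = CP_b - target = 35 - 18 = 17
parts_B = target - CP_a = 18 - 12 = 6
total_parts = 17 + 6 = 23
Feed A = 888 * 17 / 23 = 656.35 kg
Feed B = 888 * 6 / 23 = 231.65 kg

656.35 kg


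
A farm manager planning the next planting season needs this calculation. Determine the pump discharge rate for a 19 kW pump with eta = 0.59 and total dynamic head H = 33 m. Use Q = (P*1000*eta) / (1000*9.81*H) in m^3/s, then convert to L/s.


Q = (P * 1000 * eta) / (rho * g * H)
  = (19 * 1000 * 0.59) / (1000 * 9.81 * 33)
  = 11210 / 323730
  = 0.03463 m^3/s = 34.63 L/s


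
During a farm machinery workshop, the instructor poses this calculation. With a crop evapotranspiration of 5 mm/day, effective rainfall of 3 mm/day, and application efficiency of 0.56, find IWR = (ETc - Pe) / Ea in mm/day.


IWR = (ETc - Pe) / Ea
    = (5 - 3) / 0.56
    = 2 / 0.56
    = 3.57 mm/day


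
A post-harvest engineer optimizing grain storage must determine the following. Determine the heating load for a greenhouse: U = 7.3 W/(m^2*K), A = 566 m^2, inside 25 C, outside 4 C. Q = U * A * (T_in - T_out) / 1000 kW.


dT = 25 - (4) = 21 K
Q = U * A * dT
  = 7.3 * 566 * 21
  = 86767.80 W = 86.77 kW


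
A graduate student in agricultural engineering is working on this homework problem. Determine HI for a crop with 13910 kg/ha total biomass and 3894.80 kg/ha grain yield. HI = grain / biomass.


HI = grain_yield / biomass
   = 3894.80 / 13910
   = 0.28


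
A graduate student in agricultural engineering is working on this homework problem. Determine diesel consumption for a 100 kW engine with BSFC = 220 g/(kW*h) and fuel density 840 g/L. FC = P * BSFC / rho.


FC = P * BSFC / rho_fuel
   = 100 * 220 / 840
   = 22000 / 840
   = 26.19 L/h


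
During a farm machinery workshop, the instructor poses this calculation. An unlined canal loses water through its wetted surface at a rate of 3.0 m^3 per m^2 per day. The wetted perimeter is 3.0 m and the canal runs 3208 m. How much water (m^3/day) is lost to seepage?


S = C * P * L
  = 3.0 * 3.0 * 3208
  = 28872 m^3/day


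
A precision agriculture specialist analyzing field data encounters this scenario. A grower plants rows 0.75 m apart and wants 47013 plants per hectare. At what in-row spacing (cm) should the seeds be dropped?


spacing = 10000 / (row_sp * density)
        = 10000 / (0.75 * 47013)
        = 10000 / 35259.75
        = 0.28361 m = 28.36 cm


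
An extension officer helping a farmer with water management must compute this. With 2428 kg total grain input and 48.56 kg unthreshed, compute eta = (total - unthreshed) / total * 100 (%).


eta = (total - unthreshed) / total * 100
    = (2428 - 48.56) / 2428 * 100
    = 2379.44 / 2428 * 100
    = 98%


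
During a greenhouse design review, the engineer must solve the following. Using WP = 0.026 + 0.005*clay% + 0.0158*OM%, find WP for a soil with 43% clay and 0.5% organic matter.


WP = 0.026 + 0.005*43 + 0.0158*0.5
   = 0.026 + 0.2150 + 0.0079
   = 0.2489


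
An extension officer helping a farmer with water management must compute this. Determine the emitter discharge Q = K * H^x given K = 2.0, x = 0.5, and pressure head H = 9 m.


Q = K * H^x
  = 2.0 * 9^0.5
  = 2.0 * 3
  = 6 L/h


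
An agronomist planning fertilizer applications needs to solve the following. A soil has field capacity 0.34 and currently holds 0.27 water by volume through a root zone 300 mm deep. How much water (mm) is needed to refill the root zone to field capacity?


SMD = (FC - theta) * D
    = (0.34 - 0.27) * 300
    = 0.070 * 300
    = 21 mm


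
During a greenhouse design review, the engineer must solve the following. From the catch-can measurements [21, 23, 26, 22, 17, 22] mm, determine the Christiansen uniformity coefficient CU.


xbar = 131 / 6 = 21.833
sum|xi - xbar| = 11.333
CU = 100 * (1 - 11.333 / (6 * 21.833))
   = 100 * (1 - 0.0865)
   = 91.35%


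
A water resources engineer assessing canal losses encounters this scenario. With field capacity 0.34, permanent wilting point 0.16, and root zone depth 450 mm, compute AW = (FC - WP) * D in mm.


AW = (FC - WP) * D
   = (0.34 - 0.16) * 450
   = 0.18 * 450
   = 81 mm


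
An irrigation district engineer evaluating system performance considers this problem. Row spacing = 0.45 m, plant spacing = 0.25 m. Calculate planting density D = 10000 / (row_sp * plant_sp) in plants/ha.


D = 10000 / (row_sp * plant_sp)
  = 10000 / (0.45 * 0.25)
  = 10000 / 0.1125
  = 88888.89 plants/ha


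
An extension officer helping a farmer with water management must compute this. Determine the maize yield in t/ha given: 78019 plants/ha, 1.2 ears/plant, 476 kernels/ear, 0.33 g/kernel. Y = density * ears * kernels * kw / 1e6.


Y = density * ears * kernels * kw
  = 78019 * 1.2 * 476 * 0.33 g/ha
  = 14706269.42 g/ha
  = 14706.27 kg/ha = 14.71 t/ha


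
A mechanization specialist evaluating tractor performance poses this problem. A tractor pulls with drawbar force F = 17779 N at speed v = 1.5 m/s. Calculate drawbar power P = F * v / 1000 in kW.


P = F * v / 1000
  = 17779 * 1.5 / 1000
  = 26668.50 / 1000
  = 26.67 kW


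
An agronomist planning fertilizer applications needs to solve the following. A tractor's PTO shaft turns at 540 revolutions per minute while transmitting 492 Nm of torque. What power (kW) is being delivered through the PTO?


P = 2*pi*n*T / 60000
  = 2*pi * 540 * 492 / 60000
  = 1669316.67 / 60000
  = 27.82 kW


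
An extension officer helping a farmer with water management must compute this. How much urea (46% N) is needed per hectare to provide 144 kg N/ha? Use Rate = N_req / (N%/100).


Rate = N_required / (N_content / 100)
     = 144 / (46 / 100)
     = 144 / 0.46
     = 313.04 kg/ha


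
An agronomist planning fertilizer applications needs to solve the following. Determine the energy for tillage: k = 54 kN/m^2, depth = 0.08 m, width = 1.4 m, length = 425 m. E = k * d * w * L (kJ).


E = k * d * w * L
  = 54 * 0.08 * 1.4 * 425
  = 2570.40 kJ


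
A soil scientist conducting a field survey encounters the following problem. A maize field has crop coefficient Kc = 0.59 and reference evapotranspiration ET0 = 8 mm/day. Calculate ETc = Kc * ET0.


ETc = Kc * ET0
    = 0.59 * 8
    = 4.72 mm/day


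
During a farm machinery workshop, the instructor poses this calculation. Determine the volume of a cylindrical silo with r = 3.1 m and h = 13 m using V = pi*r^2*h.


V = pi * r^2 * h
  = pi * 3.1^2 * 13
  = pi * 9.61 * 13
  = 392.48 m^3


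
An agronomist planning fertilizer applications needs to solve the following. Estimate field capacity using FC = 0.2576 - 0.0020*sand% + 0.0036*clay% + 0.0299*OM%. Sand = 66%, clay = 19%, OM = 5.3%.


FC = 0.2576 - 0.0020*66 + 0.0036*19 + 0.0299*5.3
   = 0.2576 - 0.1320 + 0.0684 + 0.1585
   = 0.3525


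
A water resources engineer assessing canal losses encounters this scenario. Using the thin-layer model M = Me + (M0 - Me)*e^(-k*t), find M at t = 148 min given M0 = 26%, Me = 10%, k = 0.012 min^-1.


M = Me + (M0 - Me) * e^(-k*t)
  = 10 + (26 - 10) * e^(-0.012*148)
  = 10 + 16 * e^(-1.776)
  = 10 + 16 * 0.16931
  = 10 + 2.7090
  = 12.71%


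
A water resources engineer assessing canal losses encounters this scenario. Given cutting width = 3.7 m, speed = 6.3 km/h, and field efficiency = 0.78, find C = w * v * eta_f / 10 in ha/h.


C = w * v * eta_f / 10
  = 3.7 * 6.3 * 0.78 / 10
  = 18.18 / 10
  = 1.82 ha/h


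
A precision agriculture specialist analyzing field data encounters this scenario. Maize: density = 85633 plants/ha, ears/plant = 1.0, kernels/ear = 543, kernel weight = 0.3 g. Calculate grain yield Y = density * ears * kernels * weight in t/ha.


Y = density * ears * kernels * kw
  = 85633 * 1.0 * 543 * 0.3 g/ha
  = 13949615.70 g/ha
  = 13949.62 kg/ha = 13.95 t/ha


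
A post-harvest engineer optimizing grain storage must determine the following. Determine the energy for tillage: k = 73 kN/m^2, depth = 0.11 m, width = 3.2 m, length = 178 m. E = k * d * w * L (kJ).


E = k * d * w * L
  = 73 * 0.11 * 3.2 * 178
  = 4573.89 kJ


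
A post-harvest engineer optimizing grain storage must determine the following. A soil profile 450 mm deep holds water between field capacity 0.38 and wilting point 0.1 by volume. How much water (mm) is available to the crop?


AW = (FC - WP) * D
   = (0.38 - 0.1) * 450
   = 0.28 * 450
   = 126 mm


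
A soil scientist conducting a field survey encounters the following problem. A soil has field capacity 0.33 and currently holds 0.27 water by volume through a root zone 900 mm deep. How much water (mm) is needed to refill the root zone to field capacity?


SMD = (FC - theta) * D
    = (0.33 - 0.27) * 900
    = 0.060 * 900
    = 54 mm


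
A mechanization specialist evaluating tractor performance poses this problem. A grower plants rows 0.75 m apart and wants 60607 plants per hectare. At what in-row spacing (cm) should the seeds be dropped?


spacing = 10000 / (row_sp * density)
        = 10000 / (0.75 * 60607)
        = 10000 / 45455.25
        = 0.22000 m = 22.00 cm


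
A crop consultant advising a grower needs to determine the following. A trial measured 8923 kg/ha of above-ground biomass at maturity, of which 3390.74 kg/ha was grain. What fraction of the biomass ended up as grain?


HI = grain_yield / biomass
   = 3390.74 / 8923
   = 0.38


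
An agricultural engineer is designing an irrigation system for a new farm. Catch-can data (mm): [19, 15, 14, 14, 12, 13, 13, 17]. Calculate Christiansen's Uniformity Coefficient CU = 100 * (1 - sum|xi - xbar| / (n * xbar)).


xbar = 117 / 8 = 14.625
sum|xi - xbar| = 14.250
CU = 100 * (1 - 14.250 / (8 * 14.625))
   = 100 * (1 - 0.1218)
   = 87.82%


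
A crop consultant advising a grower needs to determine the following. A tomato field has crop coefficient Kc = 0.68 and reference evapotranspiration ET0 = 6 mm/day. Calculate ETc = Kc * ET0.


ETc = Kc * ET0
    = 0.68 * 6
    = 4.08 mm/day


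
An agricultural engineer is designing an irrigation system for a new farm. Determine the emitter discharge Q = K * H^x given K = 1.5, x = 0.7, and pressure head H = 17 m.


Q = K * H^x
  = 1.5 * 17^0.7
  = 1.5 * 7.2663
  = 10.90 L/h


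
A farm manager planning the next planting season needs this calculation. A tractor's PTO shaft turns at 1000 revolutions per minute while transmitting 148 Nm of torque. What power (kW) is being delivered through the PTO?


P = 2*pi*n*T / 60000
  = 2*pi * 1000 * 148 / 60000
  = 929911.43 / 60000
  = 15.50 kW


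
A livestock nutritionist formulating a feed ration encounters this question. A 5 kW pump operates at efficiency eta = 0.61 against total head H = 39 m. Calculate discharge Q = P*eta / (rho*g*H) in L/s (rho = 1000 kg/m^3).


Q = (P * 1000 * eta) / (rho * g * H)
  = (5 * 1000 * 0.61) / (1000 * 9.81 * 39)
  = 3050 / 382590
  = 0.00797 m^3/s = 7.97 L/s


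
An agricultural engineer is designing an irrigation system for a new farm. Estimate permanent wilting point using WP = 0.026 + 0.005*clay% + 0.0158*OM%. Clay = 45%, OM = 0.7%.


WP = 0.026 + 0.005*45 + 0.0158*0.7
   = 0.026 + 0.2250 + 0.0111
   = 0.2621


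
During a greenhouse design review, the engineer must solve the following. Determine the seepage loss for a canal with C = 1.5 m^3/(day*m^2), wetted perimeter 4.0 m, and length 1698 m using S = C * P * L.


S = C * P * L
  = 1.5 * 4.0 * 1698
  = 10188 m^3/day


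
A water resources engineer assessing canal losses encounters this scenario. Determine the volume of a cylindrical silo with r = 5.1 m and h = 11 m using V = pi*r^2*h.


V = pi * r^2 * h
  = pi * 5.1^2 * 11
  = pi * 26.01 * 11
  = 898.84 m^3


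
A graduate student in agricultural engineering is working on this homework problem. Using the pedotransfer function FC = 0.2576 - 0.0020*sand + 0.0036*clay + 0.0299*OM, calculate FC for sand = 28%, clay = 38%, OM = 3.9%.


FC = 0.2576 - 0.0020*28 + 0.0036*38 + 0.0299*3.9
   = 0.2576 - 0.0560 + 0.1368 + 0.1166
   = 0.4550


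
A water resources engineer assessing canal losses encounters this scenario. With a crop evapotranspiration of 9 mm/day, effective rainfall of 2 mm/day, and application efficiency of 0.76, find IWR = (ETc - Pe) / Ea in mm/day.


IWR = (ETc - Pe) / Ea
    = (9 - 2) / 0.76
    = 7 / 0.76
    = 9.21 mm/day


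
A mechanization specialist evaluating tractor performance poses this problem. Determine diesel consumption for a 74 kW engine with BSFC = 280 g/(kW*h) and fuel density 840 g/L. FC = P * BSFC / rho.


FC = P * BSFC / rho_fuel
   = 74 * 280 / 840
   = 20720 / 840
   = 24.67 L/h


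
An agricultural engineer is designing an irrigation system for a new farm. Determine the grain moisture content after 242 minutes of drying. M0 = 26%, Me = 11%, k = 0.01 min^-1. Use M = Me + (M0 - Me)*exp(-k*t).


M = Me + (M0 - Me) * e^(-k*t)
  = 11 + (26 - 11) * e^(-0.01*242)
  = 11 + 15 * e^(-2.420)
  = 11 + 15 * 0.08892
  = 11 + 1.3338
  = 12.33%


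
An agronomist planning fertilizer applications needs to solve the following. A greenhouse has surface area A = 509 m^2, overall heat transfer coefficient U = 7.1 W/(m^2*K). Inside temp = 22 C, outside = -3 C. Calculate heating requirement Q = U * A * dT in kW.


dT = 22 - (-3) = 25 K
Q = U * A * dT
  = 7.1 * 509 * 25
  = 90347.50 W = 90.35 kW


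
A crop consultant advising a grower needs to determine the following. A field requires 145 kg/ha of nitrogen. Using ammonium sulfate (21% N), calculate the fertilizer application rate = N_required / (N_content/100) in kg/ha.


Rate = N_required / (N_content / 100)
     = 145 / (21 / 100)
     = 145 / 0.21
     = 690.48 kg/ha


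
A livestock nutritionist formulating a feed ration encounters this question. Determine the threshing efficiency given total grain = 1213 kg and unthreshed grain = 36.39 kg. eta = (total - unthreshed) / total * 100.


eta = (total - unthreshed) / total * 100
    = (1213 - 36.39) / 1213 * 100
    = 1176.61 / 1213 * 100
    = 97%


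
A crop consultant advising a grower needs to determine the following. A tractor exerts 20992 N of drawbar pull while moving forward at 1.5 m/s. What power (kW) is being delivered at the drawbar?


P = F * v / 1000
  = 20992 * 1.5 / 1000
  = 31488 / 1000
  = 31.49 kW


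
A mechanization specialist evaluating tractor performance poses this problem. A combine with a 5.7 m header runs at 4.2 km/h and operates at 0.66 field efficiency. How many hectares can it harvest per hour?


C = w * v * eta_f / 10
  = 5.7 * 4.2 * 0.66 / 10
  = 15.80 / 10
  = 1.58 ha/h


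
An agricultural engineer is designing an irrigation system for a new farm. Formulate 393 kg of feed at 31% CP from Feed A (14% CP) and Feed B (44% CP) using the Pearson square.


parts_A = CP_b - target = 44 - 31 = 13
parts_B = target - CP_a = 31 - 14 = 17
total_parts = 13 + 17 = 30
Feed A = 393 * 13 / 30 = 170.30 kg
Feed B = 393 * 17 / 30 = 222.70 kg

170.30 kg


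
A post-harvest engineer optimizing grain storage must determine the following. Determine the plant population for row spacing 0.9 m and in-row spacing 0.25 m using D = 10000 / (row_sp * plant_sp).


D = 10000 / (row_sp * plant_sp)
  = 10000 / (0.9 * 0.25)
  = 10000 / 0.2250
  = 44444.44 plants/ha


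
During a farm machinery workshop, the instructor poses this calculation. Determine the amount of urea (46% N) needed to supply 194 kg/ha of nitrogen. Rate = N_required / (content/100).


Rate = N_required / (N_content / 100)
     = 194 / (46 / 100)
     = 194 / 0.46
     = 421.74 kg/ha


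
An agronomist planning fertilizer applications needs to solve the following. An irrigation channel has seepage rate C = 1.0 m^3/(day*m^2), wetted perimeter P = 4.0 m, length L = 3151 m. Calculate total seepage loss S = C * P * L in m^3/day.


S = C * P * L
  = 1.0 * 4.0 * 3151
  = 12604 m^3/day


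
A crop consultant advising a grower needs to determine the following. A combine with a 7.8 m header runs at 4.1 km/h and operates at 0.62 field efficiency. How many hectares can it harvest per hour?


C = w * v * eta_f / 10
  = 7.8 * 4.1 * 0.62 / 10
  = 19.83 / 10
  = 1.98 ha/h


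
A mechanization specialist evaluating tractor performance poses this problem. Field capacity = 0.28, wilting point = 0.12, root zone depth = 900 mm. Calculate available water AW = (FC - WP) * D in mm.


AW = (FC - WP) * D
   = (0.28 - 0.12) * 900
   = 0.16 * 900
   = 144 mm


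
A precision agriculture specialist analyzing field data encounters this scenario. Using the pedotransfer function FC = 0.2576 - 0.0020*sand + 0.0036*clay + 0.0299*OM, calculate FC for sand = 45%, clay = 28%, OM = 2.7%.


FC = 0.2576 - 0.0020*45 + 0.0036*28 + 0.0299*2.7
   = 0.2576 - 0.0900 + 0.1008 + 0.0807
   = 0.3491


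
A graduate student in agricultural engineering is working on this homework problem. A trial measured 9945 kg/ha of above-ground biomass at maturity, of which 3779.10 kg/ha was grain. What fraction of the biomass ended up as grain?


HI = grain_yield / biomass
   = 3779.10 / 9945
   = 0.38


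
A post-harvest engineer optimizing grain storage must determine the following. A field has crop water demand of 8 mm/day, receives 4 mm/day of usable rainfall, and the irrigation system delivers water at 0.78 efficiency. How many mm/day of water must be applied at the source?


IWR = (ETc - Pe) / Ea
    = (8 - 4) / 0.78
    = 4 / 0.78
    = 5.13 mm/day


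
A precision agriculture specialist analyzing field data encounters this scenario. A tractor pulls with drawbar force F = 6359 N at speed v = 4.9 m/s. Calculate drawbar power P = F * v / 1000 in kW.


P = F * v / 1000
  = 6359 * 4.9 / 1000
  = 31159.10 / 1000
  = 31.16 kW


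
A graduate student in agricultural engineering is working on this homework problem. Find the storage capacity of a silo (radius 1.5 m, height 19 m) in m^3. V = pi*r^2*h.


V = pi * r^2 * h
  = pi * 1.5^2 * 19
  = pi * 2.25 * 19
  = 134.30 m^3


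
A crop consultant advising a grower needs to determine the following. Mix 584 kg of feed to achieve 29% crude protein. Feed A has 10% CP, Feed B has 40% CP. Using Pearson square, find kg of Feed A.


parts_A = CP_b - target = 40 - 29 = 11
parts_B = target - CP_a = 29 - 10 = 19
total_parts = 11 + 19 = 30
Feed A = 584 * 11 / 30 = 214.13 kg
Feed B = 584 * 19 / 30 = 369.87 kg

214.13 kg


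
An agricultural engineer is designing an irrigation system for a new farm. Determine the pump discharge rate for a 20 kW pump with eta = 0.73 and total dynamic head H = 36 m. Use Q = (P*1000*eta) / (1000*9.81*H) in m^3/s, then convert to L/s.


Q = (P * 1000 * eta) / (rho * g * H)
  = (20 * 1000 * 0.73) / (1000 * 9.81 * 36)
  = 14600 / 353160
  = 0.04134 m^3/s = 41.34 L/s


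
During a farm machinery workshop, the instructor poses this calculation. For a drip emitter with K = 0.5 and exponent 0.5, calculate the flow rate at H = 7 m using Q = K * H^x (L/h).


Q = K * H^x
  = 0.5 * 7^0.5
  = 0.5 * 2.6458
  = 1.32 L/h


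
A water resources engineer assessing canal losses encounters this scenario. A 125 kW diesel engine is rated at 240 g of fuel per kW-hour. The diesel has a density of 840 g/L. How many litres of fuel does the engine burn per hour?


FC = P * BSFC / rho_fuel
   = 125 * 240 / 840
   = 30000 / 840
   = 35.71 L/h
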